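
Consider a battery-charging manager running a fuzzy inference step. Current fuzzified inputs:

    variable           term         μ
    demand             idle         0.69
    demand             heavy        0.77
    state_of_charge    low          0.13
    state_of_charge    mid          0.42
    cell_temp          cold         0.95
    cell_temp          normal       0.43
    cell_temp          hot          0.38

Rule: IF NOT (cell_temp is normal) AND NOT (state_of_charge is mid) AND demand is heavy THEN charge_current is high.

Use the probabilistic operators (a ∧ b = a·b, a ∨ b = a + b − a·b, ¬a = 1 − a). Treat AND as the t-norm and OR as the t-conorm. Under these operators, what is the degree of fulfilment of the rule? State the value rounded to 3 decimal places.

firing strength: ¬normal=1−0.43=0.57, ¬mid=1−0.42=0.58, heavy=0.77; AND[a·b] → w = 0.2546

0.255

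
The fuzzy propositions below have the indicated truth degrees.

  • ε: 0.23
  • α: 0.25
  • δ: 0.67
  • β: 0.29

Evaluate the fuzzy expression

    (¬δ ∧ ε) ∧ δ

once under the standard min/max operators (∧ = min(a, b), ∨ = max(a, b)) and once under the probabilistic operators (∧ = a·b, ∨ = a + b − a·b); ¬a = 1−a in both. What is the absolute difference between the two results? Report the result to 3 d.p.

0.179

Under standard min/max:
  ¬δ = 1 − 0.67 = 0.33
  ¬δ ∧ ε = min(a, b) on (0.33, 0.23) = 0.23
  (¬δ ∧ ε) ∧ δ = min(a, b) on (0.23, 0.67) = 0.23
  → value = 0.2300
Under probabilistic:
  ¬δ = 1 − 0.6700 = 0.3300
  ¬δ ∧ ε = a·b on (0.3300, 0.2300) = 0.0759
  (¬δ ∧ ε) ∧ δ = a·b on (0.0759, 0.6700) = 0.0509
  → value = 0.0509
|0.2300 − 0.0509| = 0.179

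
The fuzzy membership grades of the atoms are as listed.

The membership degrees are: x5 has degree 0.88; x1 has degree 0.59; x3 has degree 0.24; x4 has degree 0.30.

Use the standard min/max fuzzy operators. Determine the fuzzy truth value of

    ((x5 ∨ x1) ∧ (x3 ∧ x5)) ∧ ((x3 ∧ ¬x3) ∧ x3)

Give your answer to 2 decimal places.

x5 ∨ x1 = max(a, b) on (0.88, 0.59) = 0.88
x3 ∧ x5 = min(a, b) on (0.24, 0.88) = 0.24
(x5 ∨ x1) ∧ (x3 ∧ x5) = min(a, b) on (0.88, 0.24) = 0.24
¬x3 = 1 − 0.24 = 0.76
x3 ∧ ¬x3 = min(a, b) on (0.24, 0.76) = 0.24
(x3 ∧ ¬x3) ∧ x3 = min(a, b) on (0.24, 0.24) = 0.24
((x5 ∨ x1) ∧ (x3 ∧ x5)) ∧ ((x3 ∧ ¬x3) ∧ x3) = min(a, b) on (0.24, 0.24) = 0.24

0.24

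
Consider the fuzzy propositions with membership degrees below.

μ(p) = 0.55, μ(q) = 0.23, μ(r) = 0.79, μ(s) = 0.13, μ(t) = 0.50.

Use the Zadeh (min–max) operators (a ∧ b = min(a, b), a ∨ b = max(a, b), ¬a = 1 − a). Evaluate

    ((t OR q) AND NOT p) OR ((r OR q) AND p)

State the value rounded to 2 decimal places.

t OR q = max(a, b) on (0.50, 0.23) = 0.50
NOT p = 1 − 0.55 = 0.45
(t OR q) AND NOT p = min(a, b) on (0.50, 0.45) = 0.45
r OR q = max(a, b) on (0.79, 0.23) = 0.79
(r OR q) AND p = min(a, b) on (0.79, 0.55) = 0.55
((t OR q) AND NOT p) OR ((r OR q) AND p) = max(a, b) on (0.45, 0.55) = 0.55

0.55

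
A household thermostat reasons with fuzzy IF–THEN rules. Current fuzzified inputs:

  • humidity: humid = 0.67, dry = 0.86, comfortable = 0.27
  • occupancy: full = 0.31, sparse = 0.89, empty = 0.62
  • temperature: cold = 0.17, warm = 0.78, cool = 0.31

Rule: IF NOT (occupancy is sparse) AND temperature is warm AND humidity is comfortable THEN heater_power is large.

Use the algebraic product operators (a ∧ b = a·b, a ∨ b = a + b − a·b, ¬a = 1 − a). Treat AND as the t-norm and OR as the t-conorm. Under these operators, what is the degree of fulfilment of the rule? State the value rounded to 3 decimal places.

0.023

firing strength: ¬sparse=1−0.89=0.11, warm=0.78, comfortable=0.27; AND[a·b] → w = 0.0232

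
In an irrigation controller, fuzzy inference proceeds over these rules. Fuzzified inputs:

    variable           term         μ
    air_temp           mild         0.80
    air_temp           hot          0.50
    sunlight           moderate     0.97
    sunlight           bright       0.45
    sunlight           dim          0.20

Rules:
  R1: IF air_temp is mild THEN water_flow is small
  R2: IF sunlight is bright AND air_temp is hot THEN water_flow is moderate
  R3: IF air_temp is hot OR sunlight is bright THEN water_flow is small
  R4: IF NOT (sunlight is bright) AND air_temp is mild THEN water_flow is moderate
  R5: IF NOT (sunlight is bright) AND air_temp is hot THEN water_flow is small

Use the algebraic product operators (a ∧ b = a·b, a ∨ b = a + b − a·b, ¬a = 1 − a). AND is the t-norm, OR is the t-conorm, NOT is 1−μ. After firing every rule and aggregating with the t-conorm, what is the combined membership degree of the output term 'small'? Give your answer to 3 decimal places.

R1: mild=0.80 → w = 0.8000
R2: bright=0.45, hot=0.50; AND[a·b] → w = 0.2250
R3: hot=0.50, bright=0.45; OR[a + b − a·b] → w = 0.7250
R4: ¬bright=1−0.45=0.55, mild=0.80; AND[a·b] → w = 0.4400
R5: ¬bright=1−0.45=0.55, hot=0.50; AND[a·b] → w = 0.2750
Rules with consequent 'small': {R1, R3, R5} → strengths 0.8000, 0.7250, 0.2750
Aggregate via t-conorm [a + b − a·b]: 0.9601

0.960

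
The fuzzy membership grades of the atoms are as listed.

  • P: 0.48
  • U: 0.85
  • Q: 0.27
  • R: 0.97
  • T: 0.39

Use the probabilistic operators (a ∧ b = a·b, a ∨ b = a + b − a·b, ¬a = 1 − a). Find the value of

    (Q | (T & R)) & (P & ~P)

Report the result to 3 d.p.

T & R = a·b on (0.3900, 0.9700) = 0.3783
Q | (T & R) = a + b − a·b on (0.2700, 0.3783) = 0.5462
~P = 1 − 0.4800 = 0.5200
P & ~P = a·b on (0.4800, 0.5200) = 0.2496
(Q | (T & R)) & (P & ~P) = a·b on (0.5462, 0.2496) = 0.1363

0.136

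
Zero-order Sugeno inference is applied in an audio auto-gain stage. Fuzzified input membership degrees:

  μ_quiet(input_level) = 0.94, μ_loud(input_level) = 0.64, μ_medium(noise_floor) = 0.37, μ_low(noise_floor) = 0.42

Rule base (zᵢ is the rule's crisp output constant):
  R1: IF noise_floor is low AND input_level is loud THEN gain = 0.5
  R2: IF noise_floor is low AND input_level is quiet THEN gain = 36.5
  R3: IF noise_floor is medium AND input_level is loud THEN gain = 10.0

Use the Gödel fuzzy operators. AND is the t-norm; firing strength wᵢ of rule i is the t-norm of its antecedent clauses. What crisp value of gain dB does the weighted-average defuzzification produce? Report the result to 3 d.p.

15.901

R1 (z=0.5): low=0.42, loud=0.64; AND[min(a, b)] → w = 0.42
R2 (z=36.5): low=0.42, quiet=0.94; AND[min(a, b)] → w = 0.42
R3 (z=10.0): medium=0.37, loud=0.64; AND[min(a, b)] → w = 0.37
Weighted average = (0.42·0.5 + 0.42·36.5 + 0.37·10.0) / (0.42 + 0.42 + 0.37)
  = 19.2400 / 1.2100 = 15.901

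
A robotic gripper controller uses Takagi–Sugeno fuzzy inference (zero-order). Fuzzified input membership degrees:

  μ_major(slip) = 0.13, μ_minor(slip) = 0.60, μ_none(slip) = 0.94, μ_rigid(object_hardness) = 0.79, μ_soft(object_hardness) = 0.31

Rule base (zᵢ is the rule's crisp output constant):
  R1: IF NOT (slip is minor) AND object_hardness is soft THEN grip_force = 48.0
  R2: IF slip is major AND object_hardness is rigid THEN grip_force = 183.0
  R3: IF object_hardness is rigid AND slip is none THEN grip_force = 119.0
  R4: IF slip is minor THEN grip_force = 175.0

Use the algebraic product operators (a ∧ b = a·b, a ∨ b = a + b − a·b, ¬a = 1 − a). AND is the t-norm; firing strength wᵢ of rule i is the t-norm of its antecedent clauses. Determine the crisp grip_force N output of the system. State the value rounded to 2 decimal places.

138.99

R1 (z=48.0): ¬minor=1−0.60=0.40, soft=0.31; AND[a·b] → w = 0.1240
R2 (z=183.0): major=0.13, rigid=0.79; AND[a·b] → w = 0.1027
R3 (z=119.0): rigid=0.79, none=0.94; AND[a·b] → w = 0.7426
R4 (z=175.0): minor=0.60 → w = 0.6000
Weighted average = (0.1240·48.0 + 0.1027·183.0 + 0.7426·119.0 + 0.6000·175.0) / (0.1240 + 0.1027 + 0.7426 + 0.6000)
  = 218.1155 / 1.5693 = 138.99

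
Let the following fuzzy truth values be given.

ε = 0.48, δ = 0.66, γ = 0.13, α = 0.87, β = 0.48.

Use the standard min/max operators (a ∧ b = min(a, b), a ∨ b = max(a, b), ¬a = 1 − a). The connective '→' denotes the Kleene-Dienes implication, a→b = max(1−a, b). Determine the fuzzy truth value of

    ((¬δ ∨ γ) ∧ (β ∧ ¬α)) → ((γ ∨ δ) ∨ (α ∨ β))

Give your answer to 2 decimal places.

0.87

¬δ = 1 − 0.66 = 0.34
¬δ ∨ γ = max(a, b) on (0.34, 0.13) = 0.34
¬α = 1 − 0.87 = 0.13
β ∧ ¬α = min(a, b) on (0.48, 0.13) = 0.13
(¬δ ∨ γ) ∧ (β ∧ ¬α) = min(a, b) on (0.34, 0.13) = 0.13
γ ∨ δ = max(a, b) on (0.13, 0.66) = 0.66
α ∨ β = max(a, b) on (0.87, 0.48) = 0.87
(γ ∨ δ) ∨ (α ∨ β) = max(a, b) on (0.66, 0.87) = 0.87
((¬δ ∨ γ) ∧ (β ∧ ¬α)) → ((γ ∨ δ) ∨ (α ∨ β))  [Kleene-Dienes: max(1−a, b)] with a=0.13, b=0.87 → 0.87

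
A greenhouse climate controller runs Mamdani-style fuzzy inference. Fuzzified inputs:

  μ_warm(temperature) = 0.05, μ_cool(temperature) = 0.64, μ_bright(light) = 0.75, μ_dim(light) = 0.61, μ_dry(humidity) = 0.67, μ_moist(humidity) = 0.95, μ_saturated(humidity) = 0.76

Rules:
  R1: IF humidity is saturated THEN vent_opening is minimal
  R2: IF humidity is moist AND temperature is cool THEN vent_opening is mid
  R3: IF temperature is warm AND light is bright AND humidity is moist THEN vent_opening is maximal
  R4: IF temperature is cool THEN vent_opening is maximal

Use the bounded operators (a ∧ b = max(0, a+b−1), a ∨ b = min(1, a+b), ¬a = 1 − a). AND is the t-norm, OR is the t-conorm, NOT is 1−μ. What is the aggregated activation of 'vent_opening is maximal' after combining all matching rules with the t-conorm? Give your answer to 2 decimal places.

0.64

R1: saturated=0.76 → w = 0.76
R2: moist=0.95, cool=0.64; AND[max(0, a+b−1)] → w = 0.59
R3: warm=0.05, bright=0.75, moist=0.95; AND[max(0, a+b−1)] → w = 0.00
R4: cool=0.64 → w = 0.64
Rules with consequent 'maximal': {R3, R4} → strengths 0.00, 0.64
Aggregate via t-conorm [min(1, a+b)]: 0.64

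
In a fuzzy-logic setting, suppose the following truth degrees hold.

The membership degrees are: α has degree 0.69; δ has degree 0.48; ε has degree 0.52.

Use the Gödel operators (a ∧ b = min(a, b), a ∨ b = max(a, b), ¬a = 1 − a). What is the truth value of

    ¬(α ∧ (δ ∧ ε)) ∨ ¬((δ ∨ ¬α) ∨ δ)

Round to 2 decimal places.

δ ∧ ε = min(a, b) on (0.48, 0.52) = 0.48
α ∧ (δ ∧ ε) = min(a, b) on (0.69, 0.48) = 0.48
¬(α ∧ (δ ∧ ε)) = 1 − 0.48 = 0.52
¬α = 1 − 0.69 = 0.31
δ ∨ ¬α = max(a, b) on (0.48, 0.31) = 0.48
(δ ∨ ¬α) ∨ δ = max(a, b) on (0.48, 0.48) = 0.48
¬((δ ∨ ¬α) ∨ δ) = 1 − 0.48 = 0.52
¬(α ∧ (δ ∧ ε)) ∨ ¬((δ ∨ ¬α) ∨ δ) = max(a, b) on (0.52, 0.52) = 0.52

0.52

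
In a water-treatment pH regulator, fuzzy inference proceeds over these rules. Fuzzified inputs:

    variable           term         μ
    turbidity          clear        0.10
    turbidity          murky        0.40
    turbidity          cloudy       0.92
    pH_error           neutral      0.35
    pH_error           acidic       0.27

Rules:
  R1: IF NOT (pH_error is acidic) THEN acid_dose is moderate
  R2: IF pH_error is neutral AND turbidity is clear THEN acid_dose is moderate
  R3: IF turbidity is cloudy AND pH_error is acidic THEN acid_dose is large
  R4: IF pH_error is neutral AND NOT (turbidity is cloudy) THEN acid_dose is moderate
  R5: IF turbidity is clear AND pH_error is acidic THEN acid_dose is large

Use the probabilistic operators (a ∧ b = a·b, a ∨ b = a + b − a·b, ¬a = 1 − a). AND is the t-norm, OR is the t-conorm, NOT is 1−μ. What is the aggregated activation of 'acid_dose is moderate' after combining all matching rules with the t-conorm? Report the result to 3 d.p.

R1: ¬acidic=1−0.27=0.73 → w = 0.7300
R2: neutral=0.35, clear=0.10; AND[a·b] → w = 0.0350
R3: cloudy=0.92, acidic=0.27; AND[a·b] → w = 0.2484
R4: neutral=0.35, ¬cloudy=1−0.92=0.08; AND[a·b] → w = 0.0280
R5: clear=0.10, acidic=0.27; AND[a·b] → w = 0.0270
Rules with consequent 'moderate': {R1, R2, R4} → strengths 0.7300, 0.0350, 0.0280
Aggregate via t-conorm [a + b − a·b]: 0.7467

0.747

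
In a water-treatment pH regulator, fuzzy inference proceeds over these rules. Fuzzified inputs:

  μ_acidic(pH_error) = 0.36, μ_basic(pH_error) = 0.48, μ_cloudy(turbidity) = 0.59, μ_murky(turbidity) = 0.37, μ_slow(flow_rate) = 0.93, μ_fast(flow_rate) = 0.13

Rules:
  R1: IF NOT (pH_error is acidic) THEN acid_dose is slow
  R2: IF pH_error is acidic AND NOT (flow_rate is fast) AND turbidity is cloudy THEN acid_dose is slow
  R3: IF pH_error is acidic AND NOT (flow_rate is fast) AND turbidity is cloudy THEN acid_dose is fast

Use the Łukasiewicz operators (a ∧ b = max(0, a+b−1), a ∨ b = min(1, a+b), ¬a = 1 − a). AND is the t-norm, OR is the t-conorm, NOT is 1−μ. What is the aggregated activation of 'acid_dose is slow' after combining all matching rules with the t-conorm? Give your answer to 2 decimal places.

R1: ¬acidic=1−0.36=0.64 → w = 0.64
R2: acidic=0.36, ¬fast=1−0.13=0.87, cloudy=0.59; AND[max(0, a+b−1)] → w = 0.00
R3: acidic=0.36, ¬fast=1−0.13=0.87, cloudy=0.59; AND[max(0, a+b−1)] → w = 0.00
Rules with consequent 'slow': {R1, R2} → strengths 0.64, 0.00
Aggregate via t-conorm [min(1, a+b)]: 0.64

0.64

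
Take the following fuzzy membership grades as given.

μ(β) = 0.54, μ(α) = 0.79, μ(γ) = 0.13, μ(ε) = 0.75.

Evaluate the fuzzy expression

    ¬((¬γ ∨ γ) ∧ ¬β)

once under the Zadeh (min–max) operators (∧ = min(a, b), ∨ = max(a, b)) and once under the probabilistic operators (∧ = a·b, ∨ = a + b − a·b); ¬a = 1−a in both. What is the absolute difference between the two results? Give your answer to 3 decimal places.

Under Zadeh (min–max):
  ¬γ = 1 − 0.13 = 0.87
  ¬γ ∨ γ = max(a, b) on (0.87, 0.13) = 0.87
  ¬β = 1 − 0.54 = 0.46
  (¬γ ∨ γ) ∧ ¬β = min(a, b) on (0.87, 0.46) = 0.46
  ¬((¬γ ∨ γ) ∧ ¬β) = 1 − 0.46 = 0.54
  → value = 0.5400
Under probabilistic:
  ¬γ = 1 − 0.1300 = 0.8700
  ¬γ ∨ γ = a + b − a·b on (0.8700, 0.1300) = 0.8869
  ¬β = 1 − 0.5400 = 0.4600
  (¬γ ∨ γ) ∧ ¬β = a·b on (0.8869, 0.4600) = 0.4080
  ¬((¬γ ∨ γ) ∧ ¬β) = 1 − 0.4080 = 0.5920
  → value = 0.5920
|0.5400 − 0.5920| = 0.052

0.052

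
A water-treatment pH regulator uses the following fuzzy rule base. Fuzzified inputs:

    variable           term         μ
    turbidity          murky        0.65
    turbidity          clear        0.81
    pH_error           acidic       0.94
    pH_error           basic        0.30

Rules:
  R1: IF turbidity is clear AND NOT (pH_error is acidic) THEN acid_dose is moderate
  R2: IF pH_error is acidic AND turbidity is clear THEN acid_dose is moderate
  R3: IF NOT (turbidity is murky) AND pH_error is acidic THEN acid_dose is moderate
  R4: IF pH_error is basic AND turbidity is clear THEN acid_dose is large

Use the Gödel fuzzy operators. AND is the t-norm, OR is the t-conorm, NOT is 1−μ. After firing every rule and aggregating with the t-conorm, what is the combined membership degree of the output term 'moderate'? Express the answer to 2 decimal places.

R1: clear=0.81, ¬acidic=1−0.94=0.06; AND[min(a, b)] → w = 0.06
R2: acidic=0.94, clear=0.81; AND[min(a, b)] → w = 0.81
R3: ¬murky=1−0.65=0.35, acidic=0.94; AND[min(a, b)] → w = 0.35
R4: basic=0.30, clear=0.81; AND[min(a, b)] → w = 0.30
Rules with consequent 'moderate': {R1, R2, R3} → strengths 0.06, 0.81, 0.35
Aggregate via t-conorm [max(a, b)]: 0.81

0.81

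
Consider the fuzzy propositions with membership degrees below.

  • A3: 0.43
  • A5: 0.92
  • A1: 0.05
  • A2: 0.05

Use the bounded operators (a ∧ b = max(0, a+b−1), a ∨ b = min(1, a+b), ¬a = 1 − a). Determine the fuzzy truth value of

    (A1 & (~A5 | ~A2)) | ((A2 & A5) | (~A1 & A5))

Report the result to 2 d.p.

0.92

~A5 = 1 − 0.92 = 0.08
~A2 = 1 − 0.05 = 0.95
~A5 | ~A2 = min(1, a+b) on (0.08, 0.95) = 1.00
A1 & (~A5 | ~A2) = max(0, a+b−1) on (0.05, 1.00) = 0.05
A2 & A5 = max(0, a+b−1) on (0.05, 0.92) = 0.00
~A1 = 1 − 0.05 = 0.95
~A1 & A5 = max(0, a+b−1) on (0.95, 0.92) = 0.87
(A2 & A5) | (~A1 & A5) = min(1, a+b) on (0.00, 0.87) = 0.87
(A1 & (~A5 | ~A2)) | ((A2 & A5) | (~A1 & A5)) = min(1, a+b) on (0.05, 0.87) = 0.92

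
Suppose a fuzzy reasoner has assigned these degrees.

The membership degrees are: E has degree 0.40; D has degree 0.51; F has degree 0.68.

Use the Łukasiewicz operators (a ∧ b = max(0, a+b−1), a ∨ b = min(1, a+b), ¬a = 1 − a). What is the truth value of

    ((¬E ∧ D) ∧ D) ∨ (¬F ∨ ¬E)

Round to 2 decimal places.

¬E = 1 − 0.40 = 0.60
¬E ∧ D = max(0, a+b−1) on (0.60, 0.51) = 0.11
(¬E ∧ D) ∧ D = max(0, a+b−1) on (0.11, 0.51) = 0.00
¬F = 1 − 0.68 = 0.32
¬E = 1 − 0.40 = 0.60
¬F ∨ ¬E = min(1, a+b) on (0.32, 0.60) = 0.92
((¬E ∧ D) ∧ D) ∨ (¬F ∨ ¬E) = min(1, a+b) on (0.00, 0.92) = 0.92

0.92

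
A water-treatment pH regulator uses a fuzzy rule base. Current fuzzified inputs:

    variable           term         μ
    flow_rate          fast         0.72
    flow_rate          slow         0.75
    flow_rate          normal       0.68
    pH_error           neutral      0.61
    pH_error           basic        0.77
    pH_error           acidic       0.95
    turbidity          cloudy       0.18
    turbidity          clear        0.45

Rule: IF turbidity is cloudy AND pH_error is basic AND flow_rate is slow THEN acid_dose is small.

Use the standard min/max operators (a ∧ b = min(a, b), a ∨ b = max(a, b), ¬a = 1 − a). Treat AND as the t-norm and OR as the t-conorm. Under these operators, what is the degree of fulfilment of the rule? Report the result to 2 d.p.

0.18

firing strength: cloudy=0.18, basic=0.77, slow=0.75; AND[min(a, b)] → w = 0.18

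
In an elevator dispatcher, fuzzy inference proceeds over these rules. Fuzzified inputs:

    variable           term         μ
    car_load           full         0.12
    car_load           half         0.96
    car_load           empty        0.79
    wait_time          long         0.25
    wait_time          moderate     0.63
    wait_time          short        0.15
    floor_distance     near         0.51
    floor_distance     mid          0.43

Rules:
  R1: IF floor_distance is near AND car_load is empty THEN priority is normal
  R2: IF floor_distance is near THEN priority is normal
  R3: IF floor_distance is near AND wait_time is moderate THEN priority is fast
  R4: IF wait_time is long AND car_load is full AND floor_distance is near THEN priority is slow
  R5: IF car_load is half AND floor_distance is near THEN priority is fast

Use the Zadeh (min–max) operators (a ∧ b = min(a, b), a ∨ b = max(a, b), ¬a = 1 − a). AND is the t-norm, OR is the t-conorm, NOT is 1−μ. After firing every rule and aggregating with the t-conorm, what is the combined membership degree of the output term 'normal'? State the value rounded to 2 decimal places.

R1: near=0.51, empty=0.79; AND[min(a, b)] → w = 0.51
R2: near=0.51 → w = 0.51
R3: near=0.51, moderate=0.63; AND[min(a, b)] → w = 0.51
R4: long=0.25, full=0.12, near=0.51; AND[min(a, b)] → w = 0.12
R5: half=0.96, near=0.51; AND[min(a, b)] → w = 0.51
Rules with consequent 'normal': {R1, R2} → strengths 0.51, 0.51
Aggregate via t-conorm [max(a, b)]: 0.51

0.51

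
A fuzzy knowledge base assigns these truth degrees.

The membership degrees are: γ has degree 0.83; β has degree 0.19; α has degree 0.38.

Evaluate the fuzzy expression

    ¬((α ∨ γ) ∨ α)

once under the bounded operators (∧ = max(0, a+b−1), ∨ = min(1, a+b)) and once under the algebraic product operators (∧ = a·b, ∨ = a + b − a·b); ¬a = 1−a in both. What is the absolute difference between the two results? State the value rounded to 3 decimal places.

0.065

Under bounded:
  α ∨ γ = min(1, a+b) on (0.38, 0.83) = 1.00
  (α ∨ γ) ∨ α = min(1, a+b) on (1.00, 0.38) = 1.00
  ¬((α ∨ γ) ∨ α) = 1 − 1.00 = 0.00
  → value = 0.0000
Under algebraic product:
  α ∨ γ = a + b − a·b on (0.3800, 0.8300) = 0.8946
  (α ∨ γ) ∨ α = a + b − a·b on (0.8946, 0.3800) = 0.9347
  ¬((α ∨ γ) ∨ α) = 1 − 0.9347 = 0.0653
  → value = 0.0653
|0.0000 − 0.0653| = 0.065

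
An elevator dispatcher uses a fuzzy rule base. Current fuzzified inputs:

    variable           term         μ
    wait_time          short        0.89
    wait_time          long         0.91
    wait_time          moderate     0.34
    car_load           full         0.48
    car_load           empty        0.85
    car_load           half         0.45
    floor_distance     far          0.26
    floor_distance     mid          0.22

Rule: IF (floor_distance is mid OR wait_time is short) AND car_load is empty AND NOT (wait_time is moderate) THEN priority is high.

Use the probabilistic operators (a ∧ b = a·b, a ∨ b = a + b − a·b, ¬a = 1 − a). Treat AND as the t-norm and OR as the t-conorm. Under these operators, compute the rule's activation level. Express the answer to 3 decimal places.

0.513

firing strength: (mid=0.22 OR short=0.89) = 0.9142; AND[a·b] with empty=0.85, ¬moderate=1−0.34=0.66 → w = 0.5129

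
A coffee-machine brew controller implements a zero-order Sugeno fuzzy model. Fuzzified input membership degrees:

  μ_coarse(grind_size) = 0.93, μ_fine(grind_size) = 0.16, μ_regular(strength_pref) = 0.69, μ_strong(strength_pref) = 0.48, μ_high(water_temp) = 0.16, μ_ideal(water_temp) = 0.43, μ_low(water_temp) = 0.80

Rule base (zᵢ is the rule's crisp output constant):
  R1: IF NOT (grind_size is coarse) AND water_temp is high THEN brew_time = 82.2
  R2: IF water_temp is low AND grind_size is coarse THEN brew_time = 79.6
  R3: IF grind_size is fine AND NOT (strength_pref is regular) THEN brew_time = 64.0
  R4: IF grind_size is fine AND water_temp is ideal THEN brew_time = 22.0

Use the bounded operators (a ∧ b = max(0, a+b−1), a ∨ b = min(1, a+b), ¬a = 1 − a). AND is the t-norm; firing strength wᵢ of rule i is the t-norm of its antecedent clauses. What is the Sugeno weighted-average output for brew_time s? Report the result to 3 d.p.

R1 (z=82.2): ¬coarse=1−0.93=0.07, high=0.16; AND[max(0, a+b−1)] → w = 0.00
R2 (z=79.6): low=0.80, coarse=0.93; AND[max(0, a+b−1)] → w = 0.73
R3 (z=64.0): fine=0.16, ¬regular=1−0.69=0.31; AND[max(0, a+b−1)] → w = 0.00
R4 (z=22.0): fine=0.16, ideal=0.43; AND[max(0, a+b−1)] → w = 0.00
Weighted average = (0.00·82.2 + 0.73·79.6 + 0.00·64.0 + 0.00·22.0) / (0.00 + 0.73 + 0.00 + 0.00)
  = 58.1080 / 0.7300 = 79.600

79.600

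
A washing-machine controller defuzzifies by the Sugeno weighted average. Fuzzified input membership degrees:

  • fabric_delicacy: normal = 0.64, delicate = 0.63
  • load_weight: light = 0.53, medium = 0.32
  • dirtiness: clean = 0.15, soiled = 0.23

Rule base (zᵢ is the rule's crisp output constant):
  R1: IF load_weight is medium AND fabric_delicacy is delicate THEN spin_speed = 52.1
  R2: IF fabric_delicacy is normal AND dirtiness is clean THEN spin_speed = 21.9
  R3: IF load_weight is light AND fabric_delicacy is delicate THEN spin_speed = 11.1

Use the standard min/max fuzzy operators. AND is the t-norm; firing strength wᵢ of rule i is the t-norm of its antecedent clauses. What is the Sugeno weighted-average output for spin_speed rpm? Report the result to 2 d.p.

25.84

R1 (z=52.1): medium=0.32, delicate=0.63; AND[min(a, b)] → w = 0.32
R2 (z=21.9): normal=0.64, clean=0.15; AND[min(a, b)] → w = 0.15
R3 (z=11.1): light=0.53, delicate=0.63; AND[min(a, b)] → w = 0.53
Weighted average = (0.32·52.1 + 0.15·21.9 + 0.53·11.1) / (0.32 + 0.15 + 0.53)
  = 25.8400 / 1.0000 = 25.84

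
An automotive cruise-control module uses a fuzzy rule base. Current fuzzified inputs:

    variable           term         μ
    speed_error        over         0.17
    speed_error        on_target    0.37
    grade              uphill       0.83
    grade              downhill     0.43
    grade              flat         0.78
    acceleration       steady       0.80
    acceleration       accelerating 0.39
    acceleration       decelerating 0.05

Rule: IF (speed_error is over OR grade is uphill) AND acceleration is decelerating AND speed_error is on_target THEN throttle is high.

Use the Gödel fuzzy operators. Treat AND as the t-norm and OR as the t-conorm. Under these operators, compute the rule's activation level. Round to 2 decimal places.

0.05

firing strength: (over=0.17 OR uphill=0.83) = 0.83; AND[min(a, b)] with decelerating=0.05, on_target=0.37 → w = 0.05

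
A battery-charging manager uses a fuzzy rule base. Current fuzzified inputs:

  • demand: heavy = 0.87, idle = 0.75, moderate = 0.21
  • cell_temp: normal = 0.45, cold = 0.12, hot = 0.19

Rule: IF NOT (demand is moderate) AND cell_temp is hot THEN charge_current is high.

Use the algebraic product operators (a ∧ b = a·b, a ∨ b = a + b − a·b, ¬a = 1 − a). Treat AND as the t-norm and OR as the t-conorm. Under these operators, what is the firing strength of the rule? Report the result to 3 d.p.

firing strength: ¬moderate=1−0.21=0.79, hot=0.19; AND[a·b] → w = 0.1501

0.150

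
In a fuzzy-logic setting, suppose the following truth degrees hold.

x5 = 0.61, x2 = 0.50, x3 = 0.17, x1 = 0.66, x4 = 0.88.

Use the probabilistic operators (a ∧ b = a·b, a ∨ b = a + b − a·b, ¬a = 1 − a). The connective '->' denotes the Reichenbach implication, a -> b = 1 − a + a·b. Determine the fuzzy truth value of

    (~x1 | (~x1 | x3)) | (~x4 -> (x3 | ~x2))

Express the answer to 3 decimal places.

0.982

~x1 = 1 − 0.6600 = 0.3400
~x1 = 1 − 0.6600 = 0.3400
~x1 | x3 = a + b − a·b on (0.3400, 0.1700) = 0.4522
~x1 | (~x1 | x3) = a + b − a·b on (0.3400, 0.4522) = 0.6385
~x4 = 1 − 0.8800 = 0.1200
~x2 = 1 − 0.5000 = 0.5000
x3 | ~x2 = a + b − a·b on (0.1700, 0.5000) = 0.5850
~x4 -> (x3 | ~x2)  [Reichenbach: 1 − a + a·b] with a=0.1200, b=0.5850 → 0.9502
(~x1 | (~x1 | x3)) | (~x4 -> (x3 | ~x2)) = a + b − a·b on (0.6385, 0.9502) = 0.9820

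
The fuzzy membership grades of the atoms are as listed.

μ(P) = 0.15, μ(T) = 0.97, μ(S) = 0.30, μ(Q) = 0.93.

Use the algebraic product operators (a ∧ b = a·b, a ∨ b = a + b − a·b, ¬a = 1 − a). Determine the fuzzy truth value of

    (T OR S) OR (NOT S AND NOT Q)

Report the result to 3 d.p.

T OR S = a + b − a·b on (0.9700, 0.3000) = 0.9790
NOT S = 1 − 0.3000 = 0.7000
NOT Q = 1 − 0.9300 = 0.0700
NOT S AND NOT Q = a·b on (0.7000, 0.0700) = 0.0490
(T OR S) OR (NOT S AND NOT Q) = a + b − a·b on (0.9790, 0.0490) = 0.9800

0.980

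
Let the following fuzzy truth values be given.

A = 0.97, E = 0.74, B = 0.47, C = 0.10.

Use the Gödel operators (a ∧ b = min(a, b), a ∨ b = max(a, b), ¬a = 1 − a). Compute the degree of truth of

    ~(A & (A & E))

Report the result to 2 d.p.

A & E = min(a, b) on (0.97, 0.74) = 0.74
A & (A & E) = min(a, b) on (0.97, 0.74) = 0.74
~(A & (A & E)) = 1 − 0.74 = 0.26

0.26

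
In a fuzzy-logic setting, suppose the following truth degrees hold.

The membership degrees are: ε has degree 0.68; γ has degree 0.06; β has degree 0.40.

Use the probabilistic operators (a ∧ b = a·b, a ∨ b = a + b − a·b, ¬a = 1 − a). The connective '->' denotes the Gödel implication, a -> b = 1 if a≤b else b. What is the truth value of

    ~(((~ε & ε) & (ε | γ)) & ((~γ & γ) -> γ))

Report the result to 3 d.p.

0.848

~ε = 1 − 0.6800 = 0.3200
~ε & ε = a·b on (0.3200, 0.6800) = 0.2176
ε | γ = a + b − a·b on (0.6800, 0.0600) = 0.6992
(~ε & ε) & (ε | γ) = a·b on (0.2176, 0.6992) = 0.1521
~γ = 1 − 0.0600 = 0.9400
~γ & γ = a·b on (0.9400, 0.0600) = 0.0564
(~γ & γ) -> γ  [Gödel: 1 if a≤b else b] with a=0.0564, b=0.0600 → 1.0000
((~ε & ε) & (ε | γ)) & ((~γ & γ) -> γ) = a·b on (0.1521, 1.0000) = 0.1521
~(((~ε & ε) & (ε | γ)) & ((~γ & γ) -> γ)) = 1 − 0.1521 = 0.8479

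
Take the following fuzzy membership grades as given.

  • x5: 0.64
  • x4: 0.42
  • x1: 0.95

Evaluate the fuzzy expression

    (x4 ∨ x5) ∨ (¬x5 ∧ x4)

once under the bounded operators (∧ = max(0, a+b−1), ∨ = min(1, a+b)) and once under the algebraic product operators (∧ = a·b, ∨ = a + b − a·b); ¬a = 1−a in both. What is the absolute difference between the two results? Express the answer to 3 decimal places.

Under bounded:
  x4 ∨ x5 = min(1, a+b) on (0.42, 0.64) = 1.00
  ¬x5 = 1 − 0.64 = 0.36
  ¬x5 ∧ x4 = max(0, a+b−1) on (0.36, 0.42) = 0.00
  (x4 ∨ x5) ∨ (¬x5 ∧ x4) = min(1, a+b) on (1.00, 0.00) = 1.00
  → value = 1.0000
Under algebraic product:
  x4 ∨ x5 = a + b − a·b on (0.4200, 0.6400) = 0.7912
  ¬x5 = 1 − 0.6400 = 0.3600
  ¬x5 ∧ x4 = a·b on (0.3600, 0.4200) = 0.1512
  (x4 ∨ x5) ∨ (¬x5 ∧ x4) = a + b − a·b on (0.7912, 0.1512) = 0.8228
  → value = 0.8228
|1.0000 − 0.8228| = 0.177

0.177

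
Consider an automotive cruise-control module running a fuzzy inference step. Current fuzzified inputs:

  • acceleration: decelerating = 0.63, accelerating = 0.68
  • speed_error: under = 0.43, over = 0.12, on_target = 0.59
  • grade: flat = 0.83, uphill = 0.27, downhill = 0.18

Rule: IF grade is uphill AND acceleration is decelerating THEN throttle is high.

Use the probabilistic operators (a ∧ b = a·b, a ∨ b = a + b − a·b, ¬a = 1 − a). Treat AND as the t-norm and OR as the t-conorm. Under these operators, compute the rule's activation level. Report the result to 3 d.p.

firing strength: uphill=0.27, decelerating=0.63; AND[a·b] → w = 0.1701

0.170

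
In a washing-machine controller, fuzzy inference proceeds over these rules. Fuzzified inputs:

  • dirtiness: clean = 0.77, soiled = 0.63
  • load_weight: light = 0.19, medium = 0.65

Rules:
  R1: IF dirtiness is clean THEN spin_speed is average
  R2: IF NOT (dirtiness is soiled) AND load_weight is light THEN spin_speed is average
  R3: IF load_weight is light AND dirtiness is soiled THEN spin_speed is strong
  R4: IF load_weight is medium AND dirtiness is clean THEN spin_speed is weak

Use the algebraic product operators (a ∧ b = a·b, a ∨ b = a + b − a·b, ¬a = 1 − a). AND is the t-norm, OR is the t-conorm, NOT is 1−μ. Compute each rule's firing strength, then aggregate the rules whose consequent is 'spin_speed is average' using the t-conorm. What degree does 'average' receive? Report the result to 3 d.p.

0.786

R1: clean=0.77 → w = 0.7700
R2: ¬soiled=1−0.63=0.37, light=0.19; AND[a·b] → w = 0.0703
R3: light=0.19, soiled=0.63; AND[a·b] → w = 0.1197
R4: medium=0.65, clean=0.77; AND[a·b] → w = 0.5005
Rules with consequent 'average': {R1, R2} → strengths 0.7700, 0.0703
Aggregate via t-conorm [a + b − a·b]: 0.7862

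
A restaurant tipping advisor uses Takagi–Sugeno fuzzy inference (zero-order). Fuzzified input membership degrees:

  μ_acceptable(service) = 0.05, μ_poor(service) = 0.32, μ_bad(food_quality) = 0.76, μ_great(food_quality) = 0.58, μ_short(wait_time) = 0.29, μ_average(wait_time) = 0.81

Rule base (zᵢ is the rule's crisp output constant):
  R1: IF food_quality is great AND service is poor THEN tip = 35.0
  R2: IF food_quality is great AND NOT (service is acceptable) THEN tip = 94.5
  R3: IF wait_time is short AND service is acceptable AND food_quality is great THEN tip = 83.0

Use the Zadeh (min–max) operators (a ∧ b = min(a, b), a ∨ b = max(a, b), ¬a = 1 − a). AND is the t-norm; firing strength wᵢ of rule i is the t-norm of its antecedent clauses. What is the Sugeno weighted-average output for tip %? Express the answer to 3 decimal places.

73.853

R1 (z=35.0): great=0.58, poor=0.32; AND[min(a, b)] → w = 0.32
R2 (z=94.5): great=0.58, ¬acceptable=1−0.05=0.95; AND[min(a, b)] → w = 0.58
R3 (z=83.0): short=0.29, acceptable=0.05, great=0.58; AND[min(a, b)] → w = 0.05
Weighted average = (0.32·35.0 + 0.58·94.5 + 0.05·83.0) / (0.32 + 0.58 + 0.05)
  = 70.1600 / 0.9500 = 73.853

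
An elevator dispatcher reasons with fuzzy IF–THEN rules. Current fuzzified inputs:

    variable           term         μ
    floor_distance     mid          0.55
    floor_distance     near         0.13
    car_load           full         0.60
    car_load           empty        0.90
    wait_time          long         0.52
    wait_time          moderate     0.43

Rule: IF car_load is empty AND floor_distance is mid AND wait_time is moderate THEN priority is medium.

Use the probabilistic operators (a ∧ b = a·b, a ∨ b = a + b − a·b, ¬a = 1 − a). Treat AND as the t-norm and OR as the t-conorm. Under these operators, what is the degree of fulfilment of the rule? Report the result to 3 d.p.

0.213

firing strength: empty=0.90, mid=0.55, moderate=0.43; AND[a·b] → w = 0.2129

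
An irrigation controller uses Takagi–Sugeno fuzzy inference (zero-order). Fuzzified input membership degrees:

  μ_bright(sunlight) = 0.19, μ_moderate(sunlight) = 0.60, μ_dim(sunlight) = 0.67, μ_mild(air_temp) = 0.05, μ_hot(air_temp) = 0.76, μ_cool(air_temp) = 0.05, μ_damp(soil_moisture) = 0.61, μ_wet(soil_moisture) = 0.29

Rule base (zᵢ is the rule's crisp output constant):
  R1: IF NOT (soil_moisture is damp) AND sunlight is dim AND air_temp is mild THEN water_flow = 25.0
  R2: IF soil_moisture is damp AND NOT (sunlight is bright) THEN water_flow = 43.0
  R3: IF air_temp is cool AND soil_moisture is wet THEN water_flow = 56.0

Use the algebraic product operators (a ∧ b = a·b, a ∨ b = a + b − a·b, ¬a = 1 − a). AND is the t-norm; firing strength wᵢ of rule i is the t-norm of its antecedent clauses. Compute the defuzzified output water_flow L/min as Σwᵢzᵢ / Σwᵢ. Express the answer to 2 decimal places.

42.91

R1 (z=25.0): ¬damp=1−0.61=0.39, dim=0.67, mild=0.05; AND[a·b] → w = 0.0131
R2 (z=43.0): damp=0.61, ¬bright=1−0.19=0.81; AND[a·b] → w = 0.4941
R3 (z=56.0): cool=0.05, wet=0.29; AND[a·b] → w = 0.0145
Weighted average = (0.0131·25.0 + 0.4941·43.0 + 0.0145·56.0) / (0.0131 + 0.4941 + 0.0145)
  = 22.3849 / 0.5217 = 42.91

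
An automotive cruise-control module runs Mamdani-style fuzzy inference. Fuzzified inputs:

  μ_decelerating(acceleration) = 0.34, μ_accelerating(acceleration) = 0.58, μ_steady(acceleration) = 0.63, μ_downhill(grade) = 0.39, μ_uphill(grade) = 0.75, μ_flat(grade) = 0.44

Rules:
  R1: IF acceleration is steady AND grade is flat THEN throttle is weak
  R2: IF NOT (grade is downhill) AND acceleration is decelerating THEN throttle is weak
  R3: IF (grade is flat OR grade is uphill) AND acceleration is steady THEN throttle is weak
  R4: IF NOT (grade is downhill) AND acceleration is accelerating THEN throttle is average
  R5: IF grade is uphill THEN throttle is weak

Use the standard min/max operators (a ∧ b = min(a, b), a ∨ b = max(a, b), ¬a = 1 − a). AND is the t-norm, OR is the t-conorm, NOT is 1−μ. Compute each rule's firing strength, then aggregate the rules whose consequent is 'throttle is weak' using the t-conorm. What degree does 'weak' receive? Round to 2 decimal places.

R1: steady=0.63, flat=0.44; AND[min(a, b)] → w = 0.44
R2: ¬downhill=1−0.39=0.61, decelerating=0.34; AND[min(a, b)] → w = 0.34
R3: (flat=0.44 OR uphill=0.75) = 0.75; AND[min(a, b)] with steady=0.63 → w = 0.63
R4: ¬downhill=1−0.39=0.61, accelerating=0.58; AND[min(a, b)] → w = 0.58
R5: uphill=0.75 → w = 0.75
Rules with consequent 'weak': {R1, R2, R3, R5} → strengths 0.44, 0.34, 0.63, 0.75
Aggregate via t-conorm [max(a, b)]: 0.75

0.75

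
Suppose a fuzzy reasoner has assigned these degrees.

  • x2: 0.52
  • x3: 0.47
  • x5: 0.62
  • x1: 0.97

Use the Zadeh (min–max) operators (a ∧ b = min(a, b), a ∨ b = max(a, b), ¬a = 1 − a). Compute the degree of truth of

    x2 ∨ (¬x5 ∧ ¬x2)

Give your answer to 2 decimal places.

0.52

¬x5 = 1 − 0.62 = 0.38
¬x2 = 1 − 0.52 = 0.48
¬x5 ∧ ¬x2 = min(a, b) on (0.38, 0.48) = 0.38
x2 ∨ (¬x5 ∧ ¬x2) = max(a, b) on (0.52, 0.38) = 0.52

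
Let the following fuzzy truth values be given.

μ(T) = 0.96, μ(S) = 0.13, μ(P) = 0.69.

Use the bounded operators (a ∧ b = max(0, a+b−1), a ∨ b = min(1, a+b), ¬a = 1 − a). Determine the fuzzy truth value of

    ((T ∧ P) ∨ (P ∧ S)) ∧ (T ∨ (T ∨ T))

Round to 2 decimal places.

0.65

T ∧ P = max(0, a+b−1) on (0.96, 0.69) = 0.65
P ∧ S = max(0, a+b−1) on (0.69, 0.13) = 0.00
(T ∧ P) ∨ (P ∧ S) = min(1, a+b) on (0.65, 0.00) = 0.65
T ∨ T = min(1, a+b) on (0.96, 0.96) = 1.00
T ∨ (T ∨ T) = min(1, a+b) on (0.96, 1.00) = 1.00
((T ∧ P) ∨ (P ∧ S)) ∧ (T ∨ (T ∨ T)) = max(0, a+b−1) on (0.65, 1.00) = 0.65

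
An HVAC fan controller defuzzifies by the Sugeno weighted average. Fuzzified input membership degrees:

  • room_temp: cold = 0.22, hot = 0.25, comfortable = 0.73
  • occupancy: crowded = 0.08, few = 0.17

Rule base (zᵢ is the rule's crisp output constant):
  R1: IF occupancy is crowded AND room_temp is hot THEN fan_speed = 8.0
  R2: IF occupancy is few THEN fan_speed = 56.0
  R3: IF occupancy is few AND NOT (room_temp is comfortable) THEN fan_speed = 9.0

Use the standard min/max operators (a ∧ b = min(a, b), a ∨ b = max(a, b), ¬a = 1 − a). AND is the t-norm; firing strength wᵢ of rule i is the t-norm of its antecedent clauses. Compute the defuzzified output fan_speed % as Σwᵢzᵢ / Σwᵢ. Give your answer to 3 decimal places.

R1 (z=8.0): crowded=0.08, hot=0.25; AND[min(a, b)] → w = 0.08
R2 (z=56.0): few=0.17 → w = 0.17
R3 (z=9.0): few=0.17, ¬comfortable=1−0.73=0.27; AND[min(a, b)] → w = 0.17
Weighted average = (0.08·8.0 + 0.17·56.0 + 0.17·9.0) / (0.08 + 0.17 + 0.17)
  = 11.6900 / 0.4200 = 27.833

27.833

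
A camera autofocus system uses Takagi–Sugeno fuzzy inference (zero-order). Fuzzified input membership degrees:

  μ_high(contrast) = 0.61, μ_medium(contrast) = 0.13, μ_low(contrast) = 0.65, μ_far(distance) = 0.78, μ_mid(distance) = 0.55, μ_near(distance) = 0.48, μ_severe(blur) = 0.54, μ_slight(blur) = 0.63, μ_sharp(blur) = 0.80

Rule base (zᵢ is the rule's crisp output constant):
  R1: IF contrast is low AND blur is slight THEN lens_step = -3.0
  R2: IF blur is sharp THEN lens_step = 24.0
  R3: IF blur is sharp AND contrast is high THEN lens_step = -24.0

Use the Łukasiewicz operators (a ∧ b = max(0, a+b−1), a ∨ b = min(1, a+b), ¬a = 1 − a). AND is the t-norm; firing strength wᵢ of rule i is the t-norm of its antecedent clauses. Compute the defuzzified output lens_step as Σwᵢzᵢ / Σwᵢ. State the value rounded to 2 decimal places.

R1 (z=-3.0): low=0.65, slight=0.63; AND[max(0, a+b−1)] → w = 0.28
R2 (z=24.0): sharp=0.80 → w = 0.80
R3 (z=-24.0): sharp=0.80, high=0.61; AND[max(0, a+b−1)] → w = 0.41
Weighted average = (0.28·-3.0 + 0.80·24.0 + 0.41·-24.0) / (0.28 + 0.80 + 0.41)
  = 8.5200 / 1.4900 = 5.72

5.72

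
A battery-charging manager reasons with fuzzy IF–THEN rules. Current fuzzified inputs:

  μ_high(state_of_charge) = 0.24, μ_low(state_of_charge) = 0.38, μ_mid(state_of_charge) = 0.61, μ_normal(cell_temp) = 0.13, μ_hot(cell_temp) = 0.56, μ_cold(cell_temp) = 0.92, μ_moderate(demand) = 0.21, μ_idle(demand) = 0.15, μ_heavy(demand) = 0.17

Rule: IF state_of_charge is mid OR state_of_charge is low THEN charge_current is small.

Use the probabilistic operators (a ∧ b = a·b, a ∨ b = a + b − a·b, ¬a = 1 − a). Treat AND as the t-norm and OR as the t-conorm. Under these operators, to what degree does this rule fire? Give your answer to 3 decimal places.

firing strength: mid=0.61, low=0.38; OR[a + b − a·b] → w = 0.7582

0.758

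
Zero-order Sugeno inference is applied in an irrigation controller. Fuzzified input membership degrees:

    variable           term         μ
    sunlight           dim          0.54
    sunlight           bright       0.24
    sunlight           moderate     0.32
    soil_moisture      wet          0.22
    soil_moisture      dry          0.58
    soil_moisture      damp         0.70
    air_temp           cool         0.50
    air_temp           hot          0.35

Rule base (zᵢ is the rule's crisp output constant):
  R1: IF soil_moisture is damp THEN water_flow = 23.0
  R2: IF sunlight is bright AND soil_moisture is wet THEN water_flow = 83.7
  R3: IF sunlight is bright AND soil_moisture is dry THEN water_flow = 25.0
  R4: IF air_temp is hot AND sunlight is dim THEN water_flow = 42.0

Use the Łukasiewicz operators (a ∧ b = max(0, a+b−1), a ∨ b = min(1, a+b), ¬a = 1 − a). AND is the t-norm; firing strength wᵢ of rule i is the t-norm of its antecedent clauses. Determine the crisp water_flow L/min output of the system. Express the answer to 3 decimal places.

R1 (z=23.0): damp=0.70 → w = 0.70
R2 (z=83.7): bright=0.24, wet=0.22; AND[max(0, a+b−1)] → w = 0.00
R3 (z=25.0): bright=0.24, dry=0.58; AND[max(0, a+b−1)] → w = 0.00
R4 (z=42.0): hot=0.35, dim=0.54; AND[max(0, a+b−1)] → w = 0.00
Weighted average = (0.70·23.0 + 0.00·83.7 + 0.00·25.0 + 0.00·42.0) / (0.70 + 0.00 + 0.00 + 0.00)
  = 16.1000 / 0.7000 = 23.000

23.000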